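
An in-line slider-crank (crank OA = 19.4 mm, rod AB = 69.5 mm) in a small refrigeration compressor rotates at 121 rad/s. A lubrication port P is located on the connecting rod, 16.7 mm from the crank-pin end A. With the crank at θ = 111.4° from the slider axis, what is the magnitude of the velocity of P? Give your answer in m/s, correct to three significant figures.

ω = 121 rad/s.  Crank-pin speed |V_A| = rω = 2.3474 m/s, perpendicular to OA.
Rod angle: sinφ = −(r/L) sinθ ⇒ φ = -15.064°; ω_rod = −rω cosθ/√(L²−r²sin²θ) = +12.762 rad/s.
V_P = V_A + ω_rod × AP, with AP = 0.0167 m along the rod.
Components: V_Px = −rω sinθ − a·ω_rod·sinφ = -2.1302 m/s;  V_Py = rω cosθ + a·ω_rod·cosφ = -0.6507 m/s.
|V_P| = √(V_Px² + V_Py²) = 2.2273 m/s.

2.23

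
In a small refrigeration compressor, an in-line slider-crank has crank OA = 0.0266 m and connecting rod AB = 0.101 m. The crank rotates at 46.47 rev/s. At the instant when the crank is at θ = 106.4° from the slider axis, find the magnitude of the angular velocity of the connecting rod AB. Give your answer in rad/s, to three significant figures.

22.4

ω = 292 rad/s (converted from 46.47 rev/s).
The rod makes angle φ with the slider axis where L sinφ = r sinθ; differentiating, L cosφ·φ̇ = r ω cosθ.
L cosφ = √(L² − r² sin²θ) = 0.097723 m.
|ω_rod| = r ω |cosθ| / √(L² − r² sin²θ) = 0.0266·292·0.28234/0.097723 = 22.439 rad/s.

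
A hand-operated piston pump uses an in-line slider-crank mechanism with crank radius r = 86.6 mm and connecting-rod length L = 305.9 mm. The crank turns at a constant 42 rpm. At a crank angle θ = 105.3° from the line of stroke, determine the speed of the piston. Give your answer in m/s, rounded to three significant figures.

ω = 2π·42/60 = 4.398 rad/s
For an in-line slider-crank, x = r cosθ + √(L² − r² sin²θ), so v = −rω sinθ·[1 + r cosθ/√(L² − r² sin²θ)].
With r = 0.0866 m, L = 0.3059 m, θ = 105.3°: √(L² − r² sin²θ) = 0.29427 m.
v = −0.0866·4.398·0.96456·[1 + 0.0866·-0.26387/0.29427] = -0.33886 m/s.
|v| = 0.33886 m/s.

0.339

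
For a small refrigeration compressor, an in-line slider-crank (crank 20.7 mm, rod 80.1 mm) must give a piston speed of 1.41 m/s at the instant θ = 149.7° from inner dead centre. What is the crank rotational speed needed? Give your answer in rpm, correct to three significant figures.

1660

For an in-line slider-crank, |v_piston| = rω|sinθ|·[1 + r cosθ/√(L² − r² sin²θ)].
With r = 0.0207 m, L = 0.0801 m, θ = 149.7°: the bracketed kinematic factor |dx/dθ| = 0.0080934 m.
ω = v/|dx/dθ| = 1.41/0.0080934 = 174.22 rad/s.
N = 60ω/(2π) = 1663.6 rpm.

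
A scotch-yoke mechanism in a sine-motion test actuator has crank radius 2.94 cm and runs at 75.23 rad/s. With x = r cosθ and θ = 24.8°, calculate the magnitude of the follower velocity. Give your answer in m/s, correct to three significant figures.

ω = 75.23 rad/s
x = r cosθ ⇒ ẋ = −rω sinθ.
|v| = rω|sinθ| = 0.0294·75.23·|sin 24.8°| = 0.92773 m/s.

0.928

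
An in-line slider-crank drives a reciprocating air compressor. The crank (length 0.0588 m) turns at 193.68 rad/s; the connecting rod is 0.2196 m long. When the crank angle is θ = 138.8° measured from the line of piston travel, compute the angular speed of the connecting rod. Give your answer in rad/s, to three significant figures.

ω = 193.7 rad/s
The rod makes angle φ with the slider axis where L sinφ = r sinθ; differentiating, L cosφ·φ̇ = r ω cosθ.
L cosφ = √(L² − r² sin²θ) = 0.21616 m.
|ω_rod| = r ω |cosθ| / √(L² − r² sin²θ) = 0.0588·193.7·0.75241/0.21616 = 39.641 rad/s.

39.6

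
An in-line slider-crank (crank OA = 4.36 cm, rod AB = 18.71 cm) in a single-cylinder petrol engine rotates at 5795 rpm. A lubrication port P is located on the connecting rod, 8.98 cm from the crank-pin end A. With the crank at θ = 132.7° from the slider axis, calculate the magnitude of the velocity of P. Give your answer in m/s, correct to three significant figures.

ω = 606.9 rad/s.  Crank-pin speed |V_A| = rω = 26.459 m/s, perpendicular to OA.
Rod angle: sinφ = −(r/L) sinθ ⇒ φ = -9.861°; ω_rod = −rω cosθ/√(L²−r²sin²θ) = +97.34 rad/s.
V_P = V_A + ω_rod × AP, with AP = 0.0898 m along the rod.
Components: V_Px = −rω sinθ − a·ω_rod·sinφ = -17.948 m/s;  V_Py = rω cosθ + a·ω_rod·cosφ = -9.3312 m/s.
|V_P| = √(V_Px² + V_Py²) = 20.229 m/s.

20.2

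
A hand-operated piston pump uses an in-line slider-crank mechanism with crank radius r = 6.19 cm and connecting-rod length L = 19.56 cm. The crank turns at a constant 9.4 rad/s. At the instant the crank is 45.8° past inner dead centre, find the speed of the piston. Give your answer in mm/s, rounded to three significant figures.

ω = 9.4 rad/s
For an in-line slider-crank, x = r cosθ + √(L² − r² sin²θ), so v = −rω sinθ·[1 + r cosθ/√(L² − r² sin²θ)].
With r = 0.0619 m, L = 0.1956 m, θ = 45.8°: √(L² − r² sin²θ) = 0.1905 m.
v = −0.0619·9.4·0.71691·[1 + 0.0619·0.69717/0.1905] = -0.51164 m/s.
|v| = 0.51164 m/s = 511.64 mm/s.

512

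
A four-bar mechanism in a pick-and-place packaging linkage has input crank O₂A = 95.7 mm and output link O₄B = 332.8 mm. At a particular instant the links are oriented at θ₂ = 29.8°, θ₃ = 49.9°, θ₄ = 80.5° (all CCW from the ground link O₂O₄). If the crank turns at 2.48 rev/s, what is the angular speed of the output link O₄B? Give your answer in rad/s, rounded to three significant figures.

3.03

ω₂ = 15.58 rad/s (from 2.48 rev/s).
Differentiating the loop-closure r₂e^{iθ₂}+r₃e^{iθ₃}=r₁+r₄e^{iθ₄} gives r₂ω₂e^{iθ₂}+r₃ω₃e^{iθ₃}=r₄ω₄e^{iθ₄}.
Eliminating the other unknown: ω₄ = r₂ω₂ sin(θ₂−θ₃) / [r₄ sin(θ₄−θ₃)].
Numerator sine = -0.34366; denominator sine = +0.50904.
Result = 0.0957·15.58·(-0.34366) / (0.3328·(+0.50904)) = -3.0251 rad/s; magnitude 3.0251 rad/s.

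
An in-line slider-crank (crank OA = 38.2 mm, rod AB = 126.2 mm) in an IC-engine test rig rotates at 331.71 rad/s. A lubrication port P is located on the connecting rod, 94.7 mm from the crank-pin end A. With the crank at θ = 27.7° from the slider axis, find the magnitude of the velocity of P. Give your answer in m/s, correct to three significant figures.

7.62

ω = 331.7 rad/s.  Crank-pin speed |V_A| = rω = 12.671 m/s, perpendicular to OA.
Rod angle: sinφ = −(r/L) sinθ ⇒ φ = -8.089°; ω_rod = −rω cosθ/√(L²−r²sin²θ) = -89.793 rad/s.
V_P = V_A + ω_rod × AP, with AP = 0.0947 m along the rod.
Components: V_Px = −rω sinθ − a·ω_rod·sinφ = -7.0866 m/s;  V_Py = rω cosθ + a·ω_rod·cosφ = +2.8003 m/s.
|V_P| = √(V_Px² + V_Py²) = 7.6199 m/s.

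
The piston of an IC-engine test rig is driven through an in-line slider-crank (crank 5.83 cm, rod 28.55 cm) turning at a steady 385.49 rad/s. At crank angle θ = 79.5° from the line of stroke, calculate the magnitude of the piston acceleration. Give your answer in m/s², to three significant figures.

ω = 385.5 rad/s
x(θ) = r cosθ + √(L² − r² sin²θ); with ω constant, a = ω²·d²x/dθ².
d²x/dθ² = −r cosθ − r²(cos2θ)/√u − r⁴ sin²2θ/(4u^{3/2}),  u = L² − r² sin²θ = 0.0782242 m².
Substituting r = 0.0583 m, L = 0.2855 m, θ = 79.5°: d²x/dθ² = +0.00070407 m.
a = ω²·d²x/dθ² = (385.5)²·(+0.00070407) = +104.63 m/s²;  |a| = 104.63 m/s².

105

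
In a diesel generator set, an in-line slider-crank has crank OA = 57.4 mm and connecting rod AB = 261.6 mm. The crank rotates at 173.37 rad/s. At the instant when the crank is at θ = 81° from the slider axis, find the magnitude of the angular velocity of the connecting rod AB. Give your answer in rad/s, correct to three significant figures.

6.10

ω = 173.4 rad/s
The rod makes angle φ with the slider axis where L sinφ = r sinθ; differentiating, L cosφ·φ̇ = r ω cosθ.
L cosφ = √(L² − r² sin²θ) = 0.25538 m.
|ω_rod| = r ω |cosθ| / √(L² − r² sin²θ) = 0.0574·173.4·0.15643/0.25538 = 6.0957 rad/s.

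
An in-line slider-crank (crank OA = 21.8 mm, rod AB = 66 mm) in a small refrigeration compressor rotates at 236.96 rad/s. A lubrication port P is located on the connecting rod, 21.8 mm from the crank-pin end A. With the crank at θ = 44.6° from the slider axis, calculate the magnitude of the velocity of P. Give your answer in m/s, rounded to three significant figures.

ω = 237 rad/s.  Crank-pin speed |V_A| = rω = 5.1657 m/s, perpendicular to OA.
Rod angle: sinφ = −(r/L) sinθ ⇒ φ = -13.410°; ω_rod = −rω cosθ/√(L²−r²sin²θ) = -57.291 rad/s.
V_P = V_A + ω_rod × AP, with AP = 0.0218 m along the rod.
Components: V_Px = −rω sinθ − a·ω_rod·sinφ = -3.9168 m/s;  V_Py = rω cosθ + a·ω_rod·cosφ = +2.4632 m/s.
|V_P| = √(V_Px² + V_Py²) = 4.627 m/s.

4.63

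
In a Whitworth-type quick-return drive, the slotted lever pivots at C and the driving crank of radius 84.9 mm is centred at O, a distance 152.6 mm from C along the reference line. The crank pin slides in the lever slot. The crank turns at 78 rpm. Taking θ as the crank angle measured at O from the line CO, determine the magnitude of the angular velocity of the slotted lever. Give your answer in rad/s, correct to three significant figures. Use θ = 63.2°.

ω = 8.168 rad/s (from 78 rpm).
Crank pin A relative to C: A = (d + r cosθ, r sinθ); lever angle φ = atan2(r sinθ, d + r cosθ).
Differentiating tanφ: φ̇ = rω(d cosθ + r)/(d² + r² + 2dr cosθ).
d² + r² + 2dr cosθ = |CA|² = 0.0421777 m²;  d cosθ + r = +0.1537 m.
|ω_lever| = |0.0849·8.168·+0.1537| / 0.0421777 = 2.5272 rad/s.

2.53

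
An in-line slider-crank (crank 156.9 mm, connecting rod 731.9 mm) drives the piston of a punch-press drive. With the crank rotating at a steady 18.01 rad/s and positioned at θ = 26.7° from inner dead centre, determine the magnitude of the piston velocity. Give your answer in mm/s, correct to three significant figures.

1510

ω = 18.01 rad/s
For an in-line slider-crank, x = r cosθ + √(L² − r² sin²θ), so v = −rω sinθ·[1 + r cosθ/√(L² − r² sin²θ)].
With r = 0.1569 m, L = 0.7319 m, θ = 26.7°: √(L² − r² sin²θ) = 0.7285 m.
v = −0.1569·18.01·0.44932·[1 + 0.1569·0.89337/0.7285] = -1.514 m/s.
|v| = 1.514 m/s = 1514 mm/s.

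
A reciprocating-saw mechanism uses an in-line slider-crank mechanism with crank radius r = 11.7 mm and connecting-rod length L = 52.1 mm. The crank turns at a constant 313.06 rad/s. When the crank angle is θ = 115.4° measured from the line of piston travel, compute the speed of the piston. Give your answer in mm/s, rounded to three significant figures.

ω = 313.1 rad/s
For an in-line slider-crank, x = r cosθ + √(L² − r² sin²θ), so v = −rω sinθ·[1 + r cosθ/√(L² − r² sin²θ)].
With r = 0.0117 m, L = 0.0521 m, θ = 115.4°: √(L² − r² sin²θ) = 0.051017 m.
v = −0.0117·313.1·0.90334·[1 + 0.0117·-0.42894/0.051017] = -2.9833 m/s.
|v| = 2.9833 m/s = 2983.3 mm/s.

2980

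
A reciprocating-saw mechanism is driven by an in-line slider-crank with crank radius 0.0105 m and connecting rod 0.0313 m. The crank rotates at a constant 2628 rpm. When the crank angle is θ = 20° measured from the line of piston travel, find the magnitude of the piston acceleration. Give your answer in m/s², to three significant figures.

956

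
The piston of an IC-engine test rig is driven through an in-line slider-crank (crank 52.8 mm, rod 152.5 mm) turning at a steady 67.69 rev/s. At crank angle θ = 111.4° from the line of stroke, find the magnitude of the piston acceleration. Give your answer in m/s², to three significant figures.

ω = 2π·67.7 = 425.3 rad/s
x(θ) = r cosθ + √(L² − r² sin²θ); with ω constant, a = ω²·d²x/dθ².
d²x/dθ² = −r cosθ − r²(cos2θ)/√u − r⁴ sin²2θ/(4u^{3/2}),  u = L² − r² sin²θ = 0.0208396 m².
Substituting r = 0.0528 m, L = 0.1525 m, θ = 111.4°: d²x/dθ² = +0.033137 m.
a = ω²·d²x/dθ² = (425.3)²·(+0.033137) = +5994.1 m/s²;  |a| = 5994.1 m/s².

5990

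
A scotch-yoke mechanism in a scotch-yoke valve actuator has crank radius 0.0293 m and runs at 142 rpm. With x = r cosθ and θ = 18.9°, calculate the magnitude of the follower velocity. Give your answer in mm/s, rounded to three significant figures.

141

ω = 14.87 rad/s (from 142 rpm).
x = r cosθ ⇒ ẋ = −rω sinθ.
|v| = rω|sinθ| = 0.0293·14.87·|sin 18.9°| = 0.14113 m/s = 141.13 mm/s.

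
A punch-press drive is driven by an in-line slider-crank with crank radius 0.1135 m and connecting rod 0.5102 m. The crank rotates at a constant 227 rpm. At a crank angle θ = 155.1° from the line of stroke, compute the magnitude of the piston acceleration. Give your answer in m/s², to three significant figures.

48.8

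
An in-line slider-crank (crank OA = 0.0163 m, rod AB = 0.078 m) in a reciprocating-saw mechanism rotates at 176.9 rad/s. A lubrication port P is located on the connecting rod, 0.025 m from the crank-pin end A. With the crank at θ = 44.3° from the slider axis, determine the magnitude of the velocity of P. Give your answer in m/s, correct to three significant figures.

2.53

ω = 176.9 rad/s.  Crank-pin speed |V_A| = rω = 2.8835 m/s, perpendicular to OA.
Rod angle: sinφ = −(r/L) sinθ ⇒ φ = -8.392°; ω_rod = −rω cosθ/√(L²−r²sin²θ) = -26.744 rad/s.
V_P = V_A + ω_rod × AP, with AP = 0.025 m along the rod.
Components: V_Px = −rω sinθ − a·ω_rod·sinφ = -2.1114 m/s;  V_Py = rω cosθ + a·ω_rod·cosφ = +1.4022 m/s.
|V_P| = √(V_Px² + V_Py²) = 2.5347 m/s.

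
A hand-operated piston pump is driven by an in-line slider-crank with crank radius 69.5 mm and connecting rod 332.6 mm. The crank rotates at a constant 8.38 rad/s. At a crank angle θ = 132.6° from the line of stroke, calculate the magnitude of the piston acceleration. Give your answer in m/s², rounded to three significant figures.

3.38

ω = 8.38 rad/s
x(θ) = r cosθ + √(L² − r² sin²θ); with ω constant, a = ω²·d²x/dθ².
d²x/dθ² = −r cosθ − r²(cos2θ)/√u − r⁴ sin²2θ/(4u^{3/2}),  u = L² − r² sin²θ = 0.108006 m².
Substituting r = 0.0695 m, L = 0.3326 m, θ = 132.6°: d²x/dθ² = +0.04811 m.
a = ω²·d²x/dθ² = (8.38)²·(+0.04811) = +3.3785 m/s²;  |a| = 3.3785 m/s².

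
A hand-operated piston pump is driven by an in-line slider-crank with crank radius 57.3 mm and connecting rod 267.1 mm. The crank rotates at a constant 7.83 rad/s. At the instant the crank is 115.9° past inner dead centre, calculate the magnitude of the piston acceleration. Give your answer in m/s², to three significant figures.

2.00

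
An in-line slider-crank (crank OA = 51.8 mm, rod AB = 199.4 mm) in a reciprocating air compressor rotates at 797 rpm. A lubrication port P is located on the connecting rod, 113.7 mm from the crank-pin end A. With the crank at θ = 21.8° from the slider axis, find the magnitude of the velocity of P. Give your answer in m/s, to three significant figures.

ω = 83.46 rad/s.  Crank-pin speed |V_A| = rω = 4.3233 m/s, perpendicular to OA.
Rod angle: sinφ = −(r/L) sinθ ⇒ φ = -5.536°; ω_rod = −rω cosθ/√(L²−r²sin²θ) = -20.225 rad/s.
V_P = V_A + ω_rod × AP, with AP = 0.1137 m along the rod.
Components: V_Px = −rω sinθ − a·ω_rod·sinφ = -1.8274 m/s;  V_Py = rω cosθ + a·ω_rod·cosφ = +1.7252 m/s.
|V_P| = √(V_Px² + V_Py²) = 2.5131 m/s.

2.51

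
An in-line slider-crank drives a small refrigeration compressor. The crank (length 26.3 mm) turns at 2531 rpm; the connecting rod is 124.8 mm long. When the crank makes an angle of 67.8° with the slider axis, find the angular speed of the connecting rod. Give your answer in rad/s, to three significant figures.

ω = 265 rad/s (converted from 2531 rpm).
The rod makes angle φ with the slider axis where L sinφ = r sinθ; differentiating, L cosφ·φ̇ = r ω cosθ.
L cosφ = √(L² − r² sin²θ) = 0.1224 m.
|ω_rod| = r ω |cosθ| / √(L² − r² sin²θ) = 0.0263·265·0.37784/0.1224 = 21.518 rad/s.

21.5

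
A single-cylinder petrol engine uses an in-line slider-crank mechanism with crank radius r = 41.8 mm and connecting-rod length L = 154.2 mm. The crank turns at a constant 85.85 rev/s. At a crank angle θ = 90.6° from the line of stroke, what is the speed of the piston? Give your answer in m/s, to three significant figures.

ω = 2π·85.8 = 539.4 rad/s
For an in-line slider-crank, x = r cosθ + √(L² − r² sin²θ), so v = −rω sinθ·[1 + r cosθ/√(L² − r² sin²θ)].
With r = 0.0418 m, L = 0.1542 m, θ = 90.6°: √(L² − r² sin²θ) = 0.14843 m.
v = −0.0418·539.4·0.99995·[1 + 0.0418·-0.01047/0.14843] = -22.48 m/s.
|v| = 22.48 m/s.

22.5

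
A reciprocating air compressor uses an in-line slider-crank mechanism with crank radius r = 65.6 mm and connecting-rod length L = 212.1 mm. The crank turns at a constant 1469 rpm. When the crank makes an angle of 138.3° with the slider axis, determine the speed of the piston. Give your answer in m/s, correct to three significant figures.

ω = 2π·1469/60 = 153.8 rad/s
For an in-line slider-crank, x = r cosθ + √(L² − r² sin²θ), so v = −rω sinθ·[1 + r cosθ/√(L² − r² sin²θ)].
With r = 0.0656 m, L = 0.2121 m, θ = 138.3°: √(L² − r² sin²θ) = 0.20756 m.
v = −0.0656·153.8·0.66523·[1 + 0.0656·-0.74664/0.20756] = -5.129 m/s.
|v| = 5.129 m/s.

5.13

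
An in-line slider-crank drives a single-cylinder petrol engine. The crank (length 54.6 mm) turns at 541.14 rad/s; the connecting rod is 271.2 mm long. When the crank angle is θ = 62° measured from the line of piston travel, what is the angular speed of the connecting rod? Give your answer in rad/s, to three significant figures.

52.0

ω = 541.1 rad/s
The rod makes angle φ with the slider axis where L sinφ = r sinθ; differentiating, L cosφ·φ̇ = r ω cosθ.
L cosφ = √(L² − r² sin²θ) = 0.26688 m.
|ω_rod| = r ω |cosθ| / √(L² − r² sin²θ) = 0.0546·541.1·0.46947/0.26688 = 51.975 rad/s.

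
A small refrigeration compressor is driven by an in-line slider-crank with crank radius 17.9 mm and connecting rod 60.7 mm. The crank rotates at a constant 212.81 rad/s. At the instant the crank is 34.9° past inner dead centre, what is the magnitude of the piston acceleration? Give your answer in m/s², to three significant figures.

753

ω = 212.8 rad/s
x(θ) = r cosθ + √(L² − r² sin²θ); with ω constant, a = ω²·d²x/dθ².
d²x/dθ² = −r cosθ − r²(cos2θ)/√u − r⁴ sin²2θ/(4u^{3/2}),  u = L² − r² sin²θ = 0.0035796 m².
Substituting r = 0.0179 m, L = 0.0607 m, θ = 34.9°: d²x/dθ² = -0.016635 m.
a = ω²·d²x/dθ² = (212.8)²·(-0.016635) = -753.39 m/s²;  |a| = 753.39 m/s².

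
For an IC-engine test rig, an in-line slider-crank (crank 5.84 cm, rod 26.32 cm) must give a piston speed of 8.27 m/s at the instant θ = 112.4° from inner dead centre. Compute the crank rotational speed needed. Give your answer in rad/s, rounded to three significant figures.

For an in-line slider-crank, |v_piston| = rω|sinθ|·[1 + r cosθ/√(L² − r² sin²θ)].
With r = 0.0584 m, L = 0.2632 m, θ = 112.4°: the bracketed kinematic factor |dx/dθ| = 0.049329 m.
ω = v/|dx/dθ| = 8.27/0.049329 = 167.65 rad/s.

168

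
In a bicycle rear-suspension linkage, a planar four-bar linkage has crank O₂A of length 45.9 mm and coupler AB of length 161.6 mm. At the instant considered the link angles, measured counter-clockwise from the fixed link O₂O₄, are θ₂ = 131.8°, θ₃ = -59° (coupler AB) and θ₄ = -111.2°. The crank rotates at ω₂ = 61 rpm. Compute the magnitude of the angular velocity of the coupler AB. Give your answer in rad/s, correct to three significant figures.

2.05

ω₂ = 6.388 rad/s (from 61 rpm).
Differentiating the loop-closure r₂e^{iθ₂}+r₃e^{iθ₃}=r₁+r₄e^{iθ₄} gives r₂ω₂e^{iθ₂}+r₃ω₃e^{iθ₃}=r₄ω₄e^{iθ₄}.
Eliminating the other unknown: ω₃ = r₂ω₂ sin(θ₄−θ₂) / [r₃ sin(θ₃−θ₄)].
Numerator sine = +0.89101; denominator sine = +0.79016.
Result = 0.0459·6.388·(+0.89101) / (0.1616·(+0.79016)) = +2.046 rad/s; magnitude 2.046 rad/s.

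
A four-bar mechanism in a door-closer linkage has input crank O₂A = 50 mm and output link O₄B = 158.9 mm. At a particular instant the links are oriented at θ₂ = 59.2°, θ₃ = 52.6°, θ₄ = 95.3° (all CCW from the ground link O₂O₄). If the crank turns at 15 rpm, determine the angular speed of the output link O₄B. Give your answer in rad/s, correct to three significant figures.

0.0838

ω₂ = 1.571 rad/s (from 15 rpm).
Differentiating the loop-closure r₂e^{iθ₂}+r₃e^{iθ₃}=r₁+r₄e^{iθ₄} gives r₂ω₂e^{iθ₂}+r₃ω₃e^{iθ₃}=r₄ω₄e^{iθ₄}.
Eliminating the other unknown: ω₄ = r₂ω₂ sin(θ₂−θ₃) / [r₄ sin(θ₄−θ₃)].
Numerator sine = +0.11494; denominator sine = +0.67816.
Result = 0.05·1.571·(+0.11494) / (0.1589·(+0.67816)) = +0.083771 rad/s; magnitude 0.083771 rad/s.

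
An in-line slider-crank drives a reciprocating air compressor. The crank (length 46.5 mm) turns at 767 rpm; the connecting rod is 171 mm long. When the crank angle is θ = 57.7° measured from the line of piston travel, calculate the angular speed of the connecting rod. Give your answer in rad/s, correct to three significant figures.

ω = 80.32 rad/s (converted from 767 rpm).
The rod makes angle φ with the slider axis where L sinφ = r sinθ; differentiating, L cosφ·φ̇ = r ω cosθ.
L cosφ = √(L² − r² sin²θ) = 0.16642 m.
|ω_rod| = r ω |cosθ| / √(L² − r² sin²θ) = 0.0465·80.32·0.53435/0.16642 = 11.992 rad/s.

12.0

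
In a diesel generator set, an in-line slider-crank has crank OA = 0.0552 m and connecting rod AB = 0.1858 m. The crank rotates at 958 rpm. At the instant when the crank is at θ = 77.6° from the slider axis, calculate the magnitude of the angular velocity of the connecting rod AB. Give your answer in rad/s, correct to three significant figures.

6.69

ω = 100.3 rad/s (converted from 958 rpm).
The rod makes angle φ with the slider axis where L sinφ = r sinθ; differentiating, L cosφ·φ̇ = r ω cosθ.
L cosφ = √(L² − r² sin²θ) = 0.17781 m.
|ω_rod| = r ω |cosθ| / √(L² − r² sin²θ) = 0.0552·100.3·0.21474/0.17781 = 6.6879 rad/s.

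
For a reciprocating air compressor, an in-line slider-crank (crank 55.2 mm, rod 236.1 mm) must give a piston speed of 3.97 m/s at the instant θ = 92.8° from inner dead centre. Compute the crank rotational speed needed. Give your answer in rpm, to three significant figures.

For an in-line slider-crank, |v_piston| = rω|sinθ|·[1 + r cosθ/√(L² − r² sin²θ)].
With r = 0.0552 m, L = 0.2361 m, θ = 92.8°: the bracketed kinematic factor |dx/dθ| = 0.054487 m.
ω = v/|dx/dθ| = 3.97/0.054487 = 72.862 rad/s.
N = 60ω/(2π) = 695.78 rpm.

696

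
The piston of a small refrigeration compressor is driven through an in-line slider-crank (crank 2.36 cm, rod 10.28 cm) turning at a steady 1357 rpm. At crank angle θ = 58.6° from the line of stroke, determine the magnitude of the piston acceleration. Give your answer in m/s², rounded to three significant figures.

199

ω = 2π·1357/60 = 142.1 rad/s
x(θ) = r cosθ + √(L² − r² sin²θ); with ω constant, a = ω²·d²x/dθ².
d²x/dθ² = −r cosθ − r²(cos2θ)/√u − r⁴ sin²2θ/(4u^{3/2}),  u = L² − r² sin²θ = 0.0101621 m².
Substituting r = 0.0236 m, L = 0.1028 m, θ = 58.6°: d²x/dθ² = -0.0098302 m.
a = ω²·d²x/dθ² = (142.1)²·(-0.0098302) = -198.51 m/s²;  |a| = 198.51 m/s².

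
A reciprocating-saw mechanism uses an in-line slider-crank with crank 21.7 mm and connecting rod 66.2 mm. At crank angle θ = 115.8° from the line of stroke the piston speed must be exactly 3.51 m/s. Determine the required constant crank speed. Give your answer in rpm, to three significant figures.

For an in-line slider-crank, |v_piston| = rω|sinθ|·[1 + r cosθ/√(L² − r² sin²θ)].
With r = 0.0217 m, L = 0.0662 m, θ = 115.8°: the bracketed kinematic factor |dx/dθ| = 0.01662 m.
ω = v/|dx/dθ| = 3.51/0.01662 = 211.19 rad/s.
N = 60ω/(2π) = 2016.8 rpm.

2020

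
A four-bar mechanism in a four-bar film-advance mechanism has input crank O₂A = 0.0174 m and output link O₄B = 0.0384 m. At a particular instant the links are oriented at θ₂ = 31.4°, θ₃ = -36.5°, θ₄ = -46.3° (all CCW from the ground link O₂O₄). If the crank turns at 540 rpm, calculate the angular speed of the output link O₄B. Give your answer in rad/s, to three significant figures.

ω₂ = 56.55 rad/s (from 540 rpm).
Differentiating the loop-closure r₂e^{iθ₂}+r₃e^{iθ₃}=r₁+r₄e^{iθ₄} gives r₂ω₂e^{iθ₂}+r₃ω₃e^{iθ₃}=r₄ω₄e^{iθ₄}.
Eliminating the other unknown: ω₄ = r₂ω₂ sin(θ₂−θ₃) / [r₄ sin(θ₄−θ₃)].
Numerator sine = +0.92653; denominator sine = -0.17021.
Result = 0.0174·56.55·(+0.92653) / (0.0384·(-0.17021)) = -139.48 rad/s; magnitude 139.48 rad/s.

139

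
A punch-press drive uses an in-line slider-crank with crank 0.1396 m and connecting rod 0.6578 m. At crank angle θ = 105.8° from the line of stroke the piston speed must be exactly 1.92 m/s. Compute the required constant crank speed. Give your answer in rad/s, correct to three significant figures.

For an in-line slider-crank, |v_piston| = rω|sinθ|·[1 + r cosθ/√(L² − r² sin²θ)].
With r = 0.1396 m, L = 0.6578 m, θ = 105.8°: the bracketed kinematic factor |dx/dθ| = 0.1264 m.
ω = v/|dx/dθ| = 1.92/0.1264 = 15.19 rad/s.

15.2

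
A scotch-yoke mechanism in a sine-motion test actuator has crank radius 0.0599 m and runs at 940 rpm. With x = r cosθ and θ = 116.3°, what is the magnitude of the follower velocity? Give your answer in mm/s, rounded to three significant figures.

ω = 98.44 rad/s (from 940 rpm).
x = r cosθ ⇒ ẋ = −rω sinθ.
|v| = rω|sinθ| = 0.0599·98.44·|sin 116.3°| = 5.286 m/s = 5286 mm/s.

5290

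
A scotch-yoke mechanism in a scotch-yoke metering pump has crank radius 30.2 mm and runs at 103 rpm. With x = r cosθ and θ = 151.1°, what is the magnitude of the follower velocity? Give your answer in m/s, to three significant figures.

0.157

ω = 10.79 rad/s (from 103 rpm).
x = r cosθ ⇒ ẋ = −rω sinθ.
|v| = rω|sinθ| = 0.0302·10.79·|sin 151.1°| = 0.15743 m/s.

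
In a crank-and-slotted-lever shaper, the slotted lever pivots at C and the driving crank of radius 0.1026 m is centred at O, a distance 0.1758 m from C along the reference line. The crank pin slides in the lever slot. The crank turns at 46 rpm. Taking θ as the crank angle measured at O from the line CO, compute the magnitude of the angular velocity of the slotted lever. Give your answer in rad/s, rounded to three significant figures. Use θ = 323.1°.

1.71

ω = 4.817 rad/s (from 46 rpm).
Crank pin A relative to C: A = (d + r cosθ, r sinθ); lever angle φ = atan2(r sinθ, d + r cosθ).
Differentiating tanφ: φ̇ = rω(d cosθ + r)/(d² + r² + 2dr cosθ).
d² + r² + 2dr cosθ = |CA|² = 0.0702804 m²;  d cosθ + r = +0.24318 m.
|ω_lever| = |0.1026·4.817·+0.24318| / 0.0702804 = 1.7102 rad/s.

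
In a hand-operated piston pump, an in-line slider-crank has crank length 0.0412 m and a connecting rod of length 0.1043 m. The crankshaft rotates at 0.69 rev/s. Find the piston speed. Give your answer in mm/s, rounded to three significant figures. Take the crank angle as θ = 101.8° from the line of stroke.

ω = 2π·0.69 = 4.335 rad/s
For an in-line slider-crank, x = r cosθ + √(L² − r² sin²θ), so v = −rω sinθ·[1 + r cosθ/√(L² − r² sin²θ)].
With r = 0.0412 m, L = 0.1043 m, θ = 101.8°: √(L² − r² sin²θ) = 0.096187 m.
v = −0.0412·4.335·0.97887·[1 + 0.0412·-0.20450/0.096187] = -0.15953 m/s.
|v| = 0.15953 m/s = 159.53 mm/s.

160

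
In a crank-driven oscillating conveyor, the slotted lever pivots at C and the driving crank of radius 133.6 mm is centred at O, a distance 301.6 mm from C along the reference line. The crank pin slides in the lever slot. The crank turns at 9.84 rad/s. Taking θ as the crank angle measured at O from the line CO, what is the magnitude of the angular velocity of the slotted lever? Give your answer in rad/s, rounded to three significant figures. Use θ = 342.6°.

2.98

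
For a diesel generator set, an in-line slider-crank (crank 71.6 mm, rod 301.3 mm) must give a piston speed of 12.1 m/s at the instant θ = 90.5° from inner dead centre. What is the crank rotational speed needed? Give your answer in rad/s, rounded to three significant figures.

169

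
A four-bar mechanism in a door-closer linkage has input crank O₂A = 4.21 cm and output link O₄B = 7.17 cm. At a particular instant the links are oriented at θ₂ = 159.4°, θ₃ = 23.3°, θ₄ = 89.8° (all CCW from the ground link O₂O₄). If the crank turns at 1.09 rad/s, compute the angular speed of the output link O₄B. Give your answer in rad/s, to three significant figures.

ω₂ = 1.09 rad/s
Differentiating the loop-closure r₂e^{iθ₂}+r₃e^{iθ₃}=r₁+r₄e^{iθ₄} gives r₂ω₂e^{iθ₂}+r₃ω₃e^{iθ₃}=r₄ω₄e^{iθ₄}.
Eliminating the other unknown: ω₄ = r₂ω₂ sin(θ₂−θ₃) / [r₄ sin(θ₄−θ₃)].
Numerator sine = +0.69340; denominator sine = +0.91706.
Result = 0.0421·1.09·(+0.69340) / (0.0717·(+0.91706)) = +0.48392 rad/s; magnitude 0.48392 rad/s.

0.484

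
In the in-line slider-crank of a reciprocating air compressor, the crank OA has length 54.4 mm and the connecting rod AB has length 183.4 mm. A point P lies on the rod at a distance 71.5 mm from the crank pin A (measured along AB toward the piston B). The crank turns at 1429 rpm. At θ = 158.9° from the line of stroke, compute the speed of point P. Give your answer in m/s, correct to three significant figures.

5.32

ω = 149.6 rad/s.  Crank-pin speed |V_A| = rω = 8.1407 m/s, perpendicular to OA.
Rod angle: sinφ = −(r/L) sinθ ⇒ φ = -6.130°; ω_rod = −rω cosθ/√(L²−r²sin²θ) = +41.65 rad/s.
V_P = V_A + ω_rod × AP, with AP = 0.0715 m along the rod.
Components: V_Px = −rω sinθ − a·ω_rod·sinφ = -2.6126 m/s;  V_Py = rω cosθ + a·ω_rod·cosφ = -4.6339 m/s.
|V_P| = √(V_Px² + V_Py²) = 5.3197 m/s.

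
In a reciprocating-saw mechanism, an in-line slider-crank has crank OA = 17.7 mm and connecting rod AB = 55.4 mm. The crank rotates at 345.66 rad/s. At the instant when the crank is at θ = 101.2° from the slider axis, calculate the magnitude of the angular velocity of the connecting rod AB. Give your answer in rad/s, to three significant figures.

ω = 345.7 rad/s
The rod makes angle φ with the slider axis where L sinφ = r sinθ; differentiating, L cosφ·φ̇ = r ω cosθ.
L cosφ = √(L² − r² sin²θ) = 0.052609 m.
|ω_rod| = r ω |cosθ| / √(L² − r² sin²θ) = 0.0177·345.7·0.19423/0.052609 = 22.589 rad/s.

22.6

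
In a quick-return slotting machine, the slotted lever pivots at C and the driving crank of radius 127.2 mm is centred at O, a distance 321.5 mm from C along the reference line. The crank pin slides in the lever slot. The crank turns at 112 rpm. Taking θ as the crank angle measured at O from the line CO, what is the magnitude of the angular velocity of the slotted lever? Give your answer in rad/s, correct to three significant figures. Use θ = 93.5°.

ω = 11.73 rad/s (from 112 rpm).
Crank pin A relative to C: A = (d + r cosθ, r sinθ); lever angle φ = atan2(r sinθ, d + r cosθ).
Differentiating tanφ: φ̇ = rω(d cosθ + r)/(d² + r² + 2dr cosθ).
d² + r² + 2dr cosθ = |CA|² = 0.114549 m²;  d cosθ + r = +0.10757 m.
|ω_lever| = |0.1272·11.73·+0.10757| / 0.114549 = 1.401 rad/s.

1.40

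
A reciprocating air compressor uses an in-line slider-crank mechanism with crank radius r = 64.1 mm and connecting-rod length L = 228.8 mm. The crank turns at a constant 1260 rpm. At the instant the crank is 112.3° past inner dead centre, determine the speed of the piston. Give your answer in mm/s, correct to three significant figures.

6960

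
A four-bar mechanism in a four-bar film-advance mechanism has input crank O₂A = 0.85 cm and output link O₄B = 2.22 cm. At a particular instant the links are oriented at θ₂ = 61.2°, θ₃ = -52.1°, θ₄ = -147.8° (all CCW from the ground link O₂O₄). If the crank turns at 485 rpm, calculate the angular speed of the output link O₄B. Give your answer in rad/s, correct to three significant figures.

ω₂ = 50.79 rad/s (from 485 rpm).
Differentiating the loop-closure r₂e^{iθ₂}+r₃e^{iθ₃}=r₁+r₄e^{iθ₄} gives r₂ω₂e^{iθ₂}+r₃ω₃e^{iθ₃}=r₄ω₄e^{iθ₄}.
Eliminating the other unknown: ω₄ = r₂ω₂ sin(θ₂−θ₃) / [r₄ sin(θ₄−θ₃)].
Numerator sine = +0.91845; denominator sine = -0.99506.
Result = 0.0085·50.79·(+0.91845) / (0.0222·(-0.99506)) = -17.949 rad/s; magnitude 17.949 rad/s.

17.9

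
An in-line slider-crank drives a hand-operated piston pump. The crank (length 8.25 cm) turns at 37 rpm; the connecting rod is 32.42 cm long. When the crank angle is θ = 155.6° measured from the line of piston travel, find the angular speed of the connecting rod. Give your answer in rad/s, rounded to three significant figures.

0.903

ω = 3.875 rad/s (converted from 37 rpm).
The rod makes angle φ with the slider axis where L sinφ = r sinθ; differentiating, L cosφ·φ̇ = r ω cosθ.
L cosφ = √(L² − r² sin²θ) = 0.3224 m.
|ω_rod| = r ω |cosθ| / √(L² − r² sin²θ) = 0.0825·3.875·0.91068/0.3224 = 0.90293 rad/s.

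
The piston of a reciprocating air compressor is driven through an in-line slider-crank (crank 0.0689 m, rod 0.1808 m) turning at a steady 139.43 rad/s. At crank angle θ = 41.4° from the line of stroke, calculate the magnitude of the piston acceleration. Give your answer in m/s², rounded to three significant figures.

1090

ω = 139.4 rad/s
x(θ) = r cosθ + √(L² − r² sin²θ); with ω constant, a = ω²·d²x/dθ².
d²x/dθ² = −r cosθ − r²(cos2θ)/√u − r⁴ sin²2θ/(4u^{3/2}),  u = L² − r² sin²θ = 0.0306125 m².
Substituting r = 0.0689 m, L = 0.1808 m, θ = 41.4°: d²x/dθ² = -0.056119 m.
a = ω²·d²x/dθ² = (139.4)²·(-0.056119) = -1091 m/s²;  |a| = 1091 m/s².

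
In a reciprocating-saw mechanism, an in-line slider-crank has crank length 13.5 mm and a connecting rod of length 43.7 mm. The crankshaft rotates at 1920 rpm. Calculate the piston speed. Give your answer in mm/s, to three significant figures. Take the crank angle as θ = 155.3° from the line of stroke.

813

ω = 2π·1920/60 = 201.1 rad/s
For an in-line slider-crank, x = r cosθ + √(L² − r² sin²θ), so v = −rω sinθ·[1 + r cosθ/√(L² − r² sin²θ)].
With r = 0.0135 m, L = 0.0437 m, θ = 155.3°: √(L² − r² sin²θ) = 0.043334 m.
v = −0.0135·201.1·0.41787·[1 + 0.0135·-0.90851/0.043334] = -0.81321 m/s.
|v| = 0.81321 m/s = 813.21 mm/s.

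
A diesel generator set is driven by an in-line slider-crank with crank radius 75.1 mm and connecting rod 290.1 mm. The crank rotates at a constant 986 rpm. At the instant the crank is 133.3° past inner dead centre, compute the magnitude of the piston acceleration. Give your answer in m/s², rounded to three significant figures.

ω = 2π·986/60 = 103.3 rad/s
x(θ) = r cosθ + √(L² − r² sin²θ); with ω constant, a = ω²·d²x/dθ².
d²x/dθ² = −r cosθ − r²(cos2θ)/√u − r⁴ sin²2θ/(4u^{3/2}),  u = L² − r² sin²θ = 0.0811708 m².
Substituting r = 0.0751 m, L = 0.2901 m, θ = 133.3°: d²x/dθ² = +0.052336 m.
a = ω²·d²x/dθ² = (103.3)²·(+0.052336) = +557.97 m/s²;  |a| = 557.97 m/s².

558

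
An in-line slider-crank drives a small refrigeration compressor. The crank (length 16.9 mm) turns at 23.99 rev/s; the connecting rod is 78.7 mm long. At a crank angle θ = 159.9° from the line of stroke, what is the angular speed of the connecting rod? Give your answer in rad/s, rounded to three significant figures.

ω = 150.7 rad/s (converted from 23.99 rev/s).
The rod makes angle φ with the slider axis where L sinφ = r sinθ; differentiating, L cosφ·φ̇ = r ω cosθ.
L cosφ = √(L² − r² sin²θ) = 0.078485 m.
|ω_rod| = r ω |cosθ| / √(L² − r² sin²θ) = 0.0169·150.7·0.93909/0.078485 = 30.48 rad/s.

30.5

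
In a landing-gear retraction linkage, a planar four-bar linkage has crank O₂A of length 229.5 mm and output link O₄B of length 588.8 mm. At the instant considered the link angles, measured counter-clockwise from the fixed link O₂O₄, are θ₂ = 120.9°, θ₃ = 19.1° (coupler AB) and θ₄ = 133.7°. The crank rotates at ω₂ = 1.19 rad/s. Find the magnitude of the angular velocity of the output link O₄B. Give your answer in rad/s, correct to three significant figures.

0.499

ω₂ = 1.19 rad/s
Differentiating the loop-closure r₂e^{iθ₂}+r₃e^{iθ₃}=r₁+r₄e^{iθ₄} gives r₂ω₂e^{iθ₂}+r₃ω₃e^{iθ₃}=r₄ω₄e^{iθ₄}.
Eliminating the other unknown: ω₄ = r₂ω₂ sin(θ₂−θ₃) / [r₄ sin(θ₄−θ₃)].
Numerator sine = +0.97887; denominator sine = +0.90924.
Result = 0.2295·1.19·(+0.97887) / (0.5888·(+0.90924)) = +0.49935 rad/s; magnitude 0.49935 rad/s.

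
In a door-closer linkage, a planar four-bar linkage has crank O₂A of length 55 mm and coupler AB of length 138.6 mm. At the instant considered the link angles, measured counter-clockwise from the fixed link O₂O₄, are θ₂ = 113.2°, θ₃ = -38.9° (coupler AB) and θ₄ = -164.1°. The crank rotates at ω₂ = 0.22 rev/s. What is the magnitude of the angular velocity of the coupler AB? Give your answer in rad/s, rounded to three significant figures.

0.666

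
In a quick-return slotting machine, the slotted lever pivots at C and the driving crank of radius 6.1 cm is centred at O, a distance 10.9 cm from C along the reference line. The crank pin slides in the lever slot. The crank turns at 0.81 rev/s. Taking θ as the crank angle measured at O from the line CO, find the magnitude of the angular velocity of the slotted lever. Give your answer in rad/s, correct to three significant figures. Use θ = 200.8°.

4.00

ω = 5.089 rad/s (from 0.81 rev/s).
Crank pin A relative to C: A = (d + r cosθ, r sinθ); lever angle φ = atan2(r sinθ, d + r cosθ).
Differentiating tanφ: φ̇ = rω(d cosθ + r)/(d² + r² + 2dr cosθ).
d² + r² + 2dr cosθ = |CA|² = 0.00317069 m²;  d cosθ + r = -0.040896 m.
|ω_lever| = |0.061·5.089·-0.040896| / 0.00317069 = 4.0043 rad/s.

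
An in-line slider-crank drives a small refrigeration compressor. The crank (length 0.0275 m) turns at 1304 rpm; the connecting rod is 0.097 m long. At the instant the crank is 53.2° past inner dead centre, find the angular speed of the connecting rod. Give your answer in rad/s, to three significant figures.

23.8

ω = 136.6 rad/s (converted from 1304 rpm).
The rod makes angle φ with the slider axis where L sinφ = r sinθ; differentiating, L cosφ·φ̇ = r ω cosθ.
L cosφ = √(L² − r² sin²θ) = 0.094468 m.
|ω_rod| = r ω |cosθ| / √(L² − r² sin²θ) = 0.0275·136.6·0.59902/0.094468 = 23.812 rad/s.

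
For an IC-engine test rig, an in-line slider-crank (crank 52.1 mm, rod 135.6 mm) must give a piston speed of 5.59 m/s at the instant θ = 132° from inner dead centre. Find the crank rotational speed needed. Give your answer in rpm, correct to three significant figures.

For an in-line slider-crank, |v_piston| = rω|sinθ|·[1 + r cosθ/√(L² − r² sin²θ)].
With r = 0.0521 m, L = 0.1356 m, θ = 132°: the bracketed kinematic factor |dx/dθ| = 0.028331 m.
ω = v/|dx/dθ| = 5.59/0.028331 = 197.31 rad/s.
N = 60ω/(2π) = 1884.1 rpm.

1880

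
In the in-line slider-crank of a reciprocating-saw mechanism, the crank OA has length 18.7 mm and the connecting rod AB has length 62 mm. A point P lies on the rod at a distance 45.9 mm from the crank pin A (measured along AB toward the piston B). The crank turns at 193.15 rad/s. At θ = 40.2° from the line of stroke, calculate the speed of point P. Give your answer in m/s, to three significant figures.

ω = 193.2 rad/s.  Crank-pin speed |V_A| = rω = 3.6119 m/s, perpendicular to OA.
Rod angle: sinφ = −(r/L) sinθ ⇒ φ = -11.226°; ω_rod = −rω cosθ/√(L²−r²sin²θ) = -45.364 rad/s.
V_P = V_A + ω_rod × AP, with AP = 0.0459 m along the rod.
Components: V_Px = −rω sinθ − a·ω_rod·sinφ = -2.7367 m/s;  V_Py = rω cosθ + a·ω_rod·cosφ = +0.71639 m/s.
|V_P| = √(V_Px² + V_Py²) = 2.8289 m/s.

2.83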